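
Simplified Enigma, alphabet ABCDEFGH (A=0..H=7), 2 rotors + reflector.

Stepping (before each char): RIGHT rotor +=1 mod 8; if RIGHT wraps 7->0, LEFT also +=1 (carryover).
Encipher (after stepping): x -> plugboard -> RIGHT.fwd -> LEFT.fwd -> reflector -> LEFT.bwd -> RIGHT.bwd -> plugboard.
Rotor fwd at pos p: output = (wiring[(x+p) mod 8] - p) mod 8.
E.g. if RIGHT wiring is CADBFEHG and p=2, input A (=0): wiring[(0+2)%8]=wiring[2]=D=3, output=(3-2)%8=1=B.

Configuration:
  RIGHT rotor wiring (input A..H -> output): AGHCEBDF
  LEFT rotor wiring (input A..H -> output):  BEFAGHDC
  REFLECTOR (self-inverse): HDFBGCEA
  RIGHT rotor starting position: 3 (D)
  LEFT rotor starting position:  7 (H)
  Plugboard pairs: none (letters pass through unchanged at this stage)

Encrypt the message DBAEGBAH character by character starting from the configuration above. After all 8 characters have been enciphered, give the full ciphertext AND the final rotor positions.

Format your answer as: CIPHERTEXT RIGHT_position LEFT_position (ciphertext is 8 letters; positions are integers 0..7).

Char 1 ('D'): step: R->4, L=7; D->plug->D->R->B->L->C->refl->F->L'->C->R'->F->plug->F
Char 2 ('B'): step: R->5, L=7; B->plug->B->R->G->L->A->refl->H->L'->F->R'->G->plug->G
Char 3 ('A'): step: R->6, L=7; A->plug->A->R->F->L->H->refl->A->L'->G->R'->G->plug->G
Char 4 ('E'): step: R->7, L=7; E->plug->E->R->D->L->G->refl->E->L'->H->R'->C->plug->C
Char 5 ('G'): step: R->0, L->0 (L advanced); G->plug->G->R->D->L->A->refl->H->L'->F->R'->H->plug->H
Char 6 ('B'): step: R->1, L=0; B->plug->B->R->G->L->D->refl->B->L'->A->R'->E->plug->E
Char 7 ('A'): step: R->2, L=0; A->plug->A->R->F->L->H->refl->A->L'->D->R'->F->plug->F
Char 8 ('H'): step: R->3, L=0; H->plug->H->R->E->L->G->refl->E->L'->B->R'->B->plug->B
Final: ciphertext=FGGCHEFB, RIGHT=3, LEFT=0

Answer: FGGCHEFB 3 0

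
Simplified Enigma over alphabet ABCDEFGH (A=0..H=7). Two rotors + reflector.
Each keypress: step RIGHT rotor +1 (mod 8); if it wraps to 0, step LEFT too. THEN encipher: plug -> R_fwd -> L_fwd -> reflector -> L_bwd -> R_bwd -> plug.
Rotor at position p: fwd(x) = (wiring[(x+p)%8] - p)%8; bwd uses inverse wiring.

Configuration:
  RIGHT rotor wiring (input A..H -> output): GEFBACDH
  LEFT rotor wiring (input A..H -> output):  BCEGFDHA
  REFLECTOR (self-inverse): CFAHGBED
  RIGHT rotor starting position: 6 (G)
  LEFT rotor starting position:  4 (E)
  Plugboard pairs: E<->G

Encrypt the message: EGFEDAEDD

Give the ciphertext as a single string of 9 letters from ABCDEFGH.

Answer: CEHCFBBHH

Derivation:
Char 1 ('E'): step: R->7, L=4; E->plug->G->R->D->L->E->refl->G->L'->F->R'->C->plug->C
Char 2 ('G'): step: R->0, L->5 (L advanced); G->plug->E->R->A->L->G->refl->E->L'->D->R'->G->plug->E
Char 3 ('F'): step: R->1, L=5; F->plug->F->R->C->L->D->refl->H->L'->F->R'->H->plug->H
Char 4 ('E'): step: R->2, L=5; E->plug->G->R->E->L->F->refl->B->L'->G->R'->C->plug->C
Char 5 ('D'): step: R->3, L=5; D->plug->D->R->A->L->G->refl->E->L'->D->R'->F->plug->F
Char 6 ('A'): step: R->4, L=5; A->plug->A->R->E->L->F->refl->B->L'->G->R'->B->plug->B
Char 7 ('E'): step: R->5, L=5; E->plug->G->R->E->L->F->refl->B->L'->G->R'->B->plug->B
Char 8 ('D'): step: R->6, L=5; D->plug->D->R->G->L->B->refl->F->L'->E->R'->H->plug->H
Char 9 ('D'): step: R->7, L=5; D->plug->D->R->G->L->B->refl->F->L'->E->R'->H->plug->H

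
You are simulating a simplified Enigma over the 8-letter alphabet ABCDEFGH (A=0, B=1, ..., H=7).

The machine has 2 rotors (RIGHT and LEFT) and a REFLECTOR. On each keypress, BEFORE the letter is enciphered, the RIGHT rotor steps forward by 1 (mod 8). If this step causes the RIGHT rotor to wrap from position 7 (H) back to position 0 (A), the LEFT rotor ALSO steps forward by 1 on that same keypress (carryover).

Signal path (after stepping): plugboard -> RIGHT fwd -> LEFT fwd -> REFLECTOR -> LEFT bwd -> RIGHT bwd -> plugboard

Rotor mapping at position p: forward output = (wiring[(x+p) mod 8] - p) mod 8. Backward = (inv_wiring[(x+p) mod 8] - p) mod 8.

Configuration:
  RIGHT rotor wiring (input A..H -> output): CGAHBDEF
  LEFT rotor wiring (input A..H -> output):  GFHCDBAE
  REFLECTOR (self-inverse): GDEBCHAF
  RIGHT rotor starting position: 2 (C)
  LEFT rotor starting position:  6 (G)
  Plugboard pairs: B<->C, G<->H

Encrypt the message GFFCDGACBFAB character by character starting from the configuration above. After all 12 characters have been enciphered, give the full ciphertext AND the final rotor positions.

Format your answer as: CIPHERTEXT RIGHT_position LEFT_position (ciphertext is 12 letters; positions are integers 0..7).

Answer: BDABFCBADGDC 6 7

Derivation:
Char 1 ('G'): step: R->3, L=6; G->plug->H->R->F->L->E->refl->C->L'->A->R'->C->plug->B
Char 2 ('F'): step: R->4, L=6; F->plug->F->R->C->L->A->refl->G->L'->B->R'->D->plug->D
Char 3 ('F'): step: R->5, L=6; F->plug->F->R->D->L->H->refl->F->L'->G->R'->A->plug->A
Char 4 ('C'): step: R->6, L=6; C->plug->B->R->H->L->D->refl->B->L'->E->R'->C->plug->B
Char 5 ('D'): step: R->7, L=6; D->plug->D->R->B->L->G->refl->A->L'->C->R'->F->plug->F
Char 6 ('G'): step: R->0, L->7 (L advanced); G->plug->H->R->F->L->E->refl->C->L'->G->R'->B->plug->C
Char 7 ('A'): step: R->1, L=7; A->plug->A->R->F->L->E->refl->C->L'->G->R'->C->plug->B
Char 8 ('C'): step: R->2, L=7; C->plug->B->R->F->L->E->refl->C->L'->G->R'->A->plug->A
Char 9 ('B'): step: R->3, L=7; B->plug->C->R->A->L->F->refl->H->L'->B->R'->D->plug->D
Char 10 ('F'): step: R->4, L=7; F->plug->F->R->C->L->G->refl->A->L'->D->R'->H->plug->G
Char 11 ('A'): step: R->5, L=7; A->plug->A->R->G->L->C->refl->E->L'->F->R'->D->plug->D
Char 12 ('B'): step: R->6, L=7; B->plug->C->R->E->L->D->refl->B->L'->H->R'->B->plug->C
Final: ciphertext=BDABFCBADGDC, RIGHT=6, LEFT=7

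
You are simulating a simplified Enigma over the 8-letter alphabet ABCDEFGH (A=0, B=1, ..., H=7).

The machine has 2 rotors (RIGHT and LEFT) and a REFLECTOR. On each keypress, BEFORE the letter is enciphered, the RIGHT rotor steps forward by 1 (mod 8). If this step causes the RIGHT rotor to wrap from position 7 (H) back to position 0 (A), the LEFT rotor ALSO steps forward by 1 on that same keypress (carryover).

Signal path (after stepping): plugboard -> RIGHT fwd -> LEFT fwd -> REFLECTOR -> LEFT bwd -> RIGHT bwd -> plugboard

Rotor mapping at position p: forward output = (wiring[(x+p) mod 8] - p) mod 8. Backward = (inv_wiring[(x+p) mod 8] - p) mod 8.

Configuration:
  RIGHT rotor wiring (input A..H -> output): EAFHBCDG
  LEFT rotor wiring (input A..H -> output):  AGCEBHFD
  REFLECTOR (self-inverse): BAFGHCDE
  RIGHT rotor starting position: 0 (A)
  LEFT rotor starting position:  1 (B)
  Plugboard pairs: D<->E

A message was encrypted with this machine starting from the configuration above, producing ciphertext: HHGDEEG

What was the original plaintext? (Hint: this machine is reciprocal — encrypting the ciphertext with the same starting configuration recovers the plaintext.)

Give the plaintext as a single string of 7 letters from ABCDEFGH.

Char 1 ('H'): step: R->1, L=1; H->plug->H->R->D->L->A->refl->B->L'->B->R'->E->plug->D
Char 2 ('H'): step: R->2, L=1; H->plug->H->R->G->L->C->refl->F->L'->A->R'->D->plug->E
Char 3 ('G'): step: R->3, L=1; G->plug->G->R->F->L->E->refl->H->L'->H->R'->C->plug->C
Char 4 ('D'): step: R->4, L=1; D->plug->E->R->A->L->F->refl->C->L'->G->R'->B->plug->B
Char 5 ('E'): step: R->5, L=1; E->plug->D->R->H->L->H->refl->E->L'->F->R'->A->plug->A
Char 6 ('E'): step: R->6, L=1; E->plug->D->R->C->L->D->refl->G->L'->E->R'->H->plug->H
Char 7 ('G'): step: R->7, L=1; G->plug->G->R->D->L->A->refl->B->L'->B->R'->C->plug->C

Answer: DECBAHC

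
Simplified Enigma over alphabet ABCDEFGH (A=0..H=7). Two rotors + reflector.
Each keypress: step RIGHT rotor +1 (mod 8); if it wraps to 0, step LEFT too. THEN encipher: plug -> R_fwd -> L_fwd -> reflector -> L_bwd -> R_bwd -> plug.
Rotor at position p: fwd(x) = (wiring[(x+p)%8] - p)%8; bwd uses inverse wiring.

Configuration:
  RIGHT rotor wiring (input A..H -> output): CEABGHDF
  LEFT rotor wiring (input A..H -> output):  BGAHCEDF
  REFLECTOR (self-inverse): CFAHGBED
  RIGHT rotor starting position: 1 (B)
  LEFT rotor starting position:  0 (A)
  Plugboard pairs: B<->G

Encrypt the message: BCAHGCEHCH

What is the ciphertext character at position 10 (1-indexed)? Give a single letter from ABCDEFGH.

Char 1 ('B'): step: R->2, L=0; B->plug->G->R->A->L->B->refl->F->L'->H->R'->B->plug->G
Char 2 ('C'): step: R->3, L=0; C->plug->C->R->E->L->C->refl->A->L'->C->R'->E->plug->E
Char 3 ('A'): step: R->4, L=0; A->plug->A->R->C->L->A->refl->C->L'->E->R'->G->plug->B
Char 4 ('H'): step: R->5, L=0; H->plug->H->R->B->L->G->refl->E->L'->F->R'->D->plug->D
Char 5 ('G'): step: R->6, L=0; G->plug->B->R->H->L->F->refl->B->L'->A->R'->G->plug->B
Char 6 ('C'): step: R->7, L=0; C->plug->C->R->F->L->E->refl->G->L'->B->R'->D->plug->D
Char 7 ('E'): step: R->0, L->1 (L advanced); E->plug->E->R->G->L->E->refl->G->L'->C->R'->A->plug->A
Char 8 ('H'): step: R->1, L=1; H->plug->H->R->B->L->H->refl->D->L'->E->R'->G->plug->B
Char 9 ('C'): step: R->2, L=1; C->plug->C->R->E->L->D->refl->H->L'->B->R'->E->plug->E
Char 10 ('H'): step: R->3, L=1; H->plug->H->R->F->L->C->refl->A->L'->H->R'->F->plug->F

F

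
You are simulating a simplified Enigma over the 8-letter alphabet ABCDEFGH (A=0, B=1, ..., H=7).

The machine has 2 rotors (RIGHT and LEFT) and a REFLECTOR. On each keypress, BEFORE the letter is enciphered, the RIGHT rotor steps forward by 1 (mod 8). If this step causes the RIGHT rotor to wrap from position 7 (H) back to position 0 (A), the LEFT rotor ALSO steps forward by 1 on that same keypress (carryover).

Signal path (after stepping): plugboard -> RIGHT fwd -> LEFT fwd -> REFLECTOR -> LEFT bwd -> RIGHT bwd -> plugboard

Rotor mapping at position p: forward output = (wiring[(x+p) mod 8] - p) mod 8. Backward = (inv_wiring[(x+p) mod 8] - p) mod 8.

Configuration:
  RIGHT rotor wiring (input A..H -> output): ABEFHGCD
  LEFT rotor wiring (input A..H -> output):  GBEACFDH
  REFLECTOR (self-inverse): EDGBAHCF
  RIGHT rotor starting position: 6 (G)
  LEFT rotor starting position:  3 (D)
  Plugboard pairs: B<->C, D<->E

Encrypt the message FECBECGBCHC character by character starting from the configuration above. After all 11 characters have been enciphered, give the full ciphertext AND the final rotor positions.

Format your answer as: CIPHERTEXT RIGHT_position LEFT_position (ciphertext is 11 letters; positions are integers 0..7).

Char 1 ('F'): step: R->7, L=3; F->plug->F->R->A->L->F->refl->H->L'->B->R'->B->plug->C
Char 2 ('E'): step: R->0, L->4 (L advanced); E->plug->D->R->F->L->F->refl->H->L'->C->R'->G->plug->G
Char 3 ('C'): step: R->1, L=4; C->plug->B->R->D->L->D->refl->B->L'->B->R'->F->plug->F
Char 4 ('B'): step: R->2, L=4; B->plug->C->R->F->L->F->refl->H->L'->C->R'->A->plug->A
Char 5 ('E'): step: R->3, L=4; E->plug->D->R->H->L->E->refl->A->L'->G->R'->G->plug->G
Char 6 ('C'): step: R->4, L=4; C->plug->B->R->C->L->H->refl->F->L'->F->R'->F->plug->F
Char 7 ('G'): step: R->5, L=4; G->plug->G->R->A->L->G->refl->C->L'->E->R'->E->plug->D
Char 8 ('B'): step: R->6, L=4; B->plug->C->R->C->L->H->refl->F->L'->F->R'->B->plug->C
Char 9 ('C'): step: R->7, L=4; C->plug->B->R->B->L->B->refl->D->L'->D->R'->H->plug->H
Char 10 ('H'): step: R->0, L->5 (L advanced); H->plug->H->R->D->L->B->refl->D->L'->G->R'->F->plug->F
Char 11 ('C'): step: R->1, L=5; C->plug->B->R->D->L->B->refl->D->L'->G->R'->D->plug->E
Final: ciphertext=CGFAGFDCHFE, RIGHT=1, LEFT=5

Answer: CGFAGFDCHFE 1 5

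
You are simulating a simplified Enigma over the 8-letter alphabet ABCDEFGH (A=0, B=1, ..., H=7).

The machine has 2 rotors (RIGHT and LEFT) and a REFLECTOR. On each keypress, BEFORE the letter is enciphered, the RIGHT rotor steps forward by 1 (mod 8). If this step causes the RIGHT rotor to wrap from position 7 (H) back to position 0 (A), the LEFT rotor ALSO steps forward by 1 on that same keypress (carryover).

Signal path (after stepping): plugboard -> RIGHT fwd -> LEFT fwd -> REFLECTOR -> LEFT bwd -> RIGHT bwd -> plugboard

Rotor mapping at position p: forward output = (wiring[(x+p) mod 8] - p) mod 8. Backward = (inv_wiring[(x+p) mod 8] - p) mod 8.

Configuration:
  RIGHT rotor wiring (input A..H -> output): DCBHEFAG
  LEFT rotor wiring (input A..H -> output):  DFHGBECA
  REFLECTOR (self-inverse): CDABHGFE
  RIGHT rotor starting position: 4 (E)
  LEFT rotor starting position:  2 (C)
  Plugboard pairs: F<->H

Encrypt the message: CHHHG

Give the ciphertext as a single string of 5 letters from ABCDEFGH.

Answer: GAEFC

Derivation:
Char 1 ('C'): step: R->5, L=2; C->plug->C->R->B->L->E->refl->H->L'->C->R'->G->plug->G
Char 2 ('H'): step: R->6, L=2; H->plug->F->R->B->L->E->refl->H->L'->C->R'->A->plug->A
Char 3 ('H'): step: R->7, L=2; H->plug->F->R->F->L->G->refl->F->L'->A->R'->E->plug->E
Char 4 ('H'): step: R->0, L->3 (L advanced); H->plug->F->R->F->L->A->refl->C->L'->G->R'->H->plug->F
Char 5 ('G'): step: R->1, L=3; G->plug->G->R->F->L->A->refl->C->L'->G->R'->C->plug->C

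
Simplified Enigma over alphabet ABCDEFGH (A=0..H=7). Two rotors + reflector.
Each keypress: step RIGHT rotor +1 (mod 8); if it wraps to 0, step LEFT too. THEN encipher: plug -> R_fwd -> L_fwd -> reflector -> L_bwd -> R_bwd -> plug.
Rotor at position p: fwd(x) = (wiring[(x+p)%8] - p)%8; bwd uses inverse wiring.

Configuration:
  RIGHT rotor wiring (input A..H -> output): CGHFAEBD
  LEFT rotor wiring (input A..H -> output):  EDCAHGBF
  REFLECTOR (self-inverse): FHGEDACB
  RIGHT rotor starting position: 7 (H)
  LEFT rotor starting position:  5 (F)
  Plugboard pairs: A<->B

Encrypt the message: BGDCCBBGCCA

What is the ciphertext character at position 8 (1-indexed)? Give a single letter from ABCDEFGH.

Char 1 ('B'): step: R->0, L->6 (L advanced); B->plug->A->R->C->L->G->refl->C->L'->F->R'->D->plug->D
Char 2 ('G'): step: R->1, L=6; G->plug->G->R->C->L->G->refl->C->L'->F->R'->A->plug->B
Char 3 ('D'): step: R->2, L=6; D->plug->D->R->C->L->G->refl->C->L'->F->R'->A->plug->B
Char 4 ('C'): step: R->3, L=6; C->plug->C->R->B->L->H->refl->B->L'->G->R'->D->plug->D
Char 5 ('C'): step: R->4, L=6; C->plug->C->R->F->L->C->refl->G->L'->C->R'->F->plug->F
Char 6 ('B'): step: R->5, L=6; B->plug->A->R->H->L->A->refl->F->L'->D->R'->H->plug->H
Char 7 ('B'): step: R->6, L=6; B->plug->A->R->D->L->F->refl->A->L'->H->R'->F->plug->F
Char 8 ('G'): step: R->7, L=6; G->plug->G->R->F->L->C->refl->G->L'->C->R'->H->plug->H

H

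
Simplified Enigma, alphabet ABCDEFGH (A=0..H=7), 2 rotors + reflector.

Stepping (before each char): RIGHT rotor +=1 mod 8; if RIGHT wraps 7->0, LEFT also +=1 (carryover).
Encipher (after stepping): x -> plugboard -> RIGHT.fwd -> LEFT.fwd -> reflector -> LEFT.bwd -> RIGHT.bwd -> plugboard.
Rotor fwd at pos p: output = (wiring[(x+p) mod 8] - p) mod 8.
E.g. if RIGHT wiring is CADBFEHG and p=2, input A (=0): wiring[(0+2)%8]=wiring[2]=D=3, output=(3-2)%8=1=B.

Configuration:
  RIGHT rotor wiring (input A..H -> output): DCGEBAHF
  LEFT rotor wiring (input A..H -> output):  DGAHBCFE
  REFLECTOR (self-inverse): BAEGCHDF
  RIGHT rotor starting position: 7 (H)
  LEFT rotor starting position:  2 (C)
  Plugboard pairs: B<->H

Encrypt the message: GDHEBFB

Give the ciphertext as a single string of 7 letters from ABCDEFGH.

Char 1 ('G'): step: R->0, L->3 (L advanced); G->plug->G->R->H->L->F->refl->H->L'->C->R'->B->plug->H
Char 2 ('D'): step: R->1, L=3; D->plug->D->R->A->L->E->refl->C->L'->D->R'->C->plug->C
Char 3 ('H'): step: R->2, L=3; H->plug->B->R->C->L->H->refl->F->L'->H->R'->C->plug->C
Char 4 ('E'): step: R->3, L=3; E->plug->E->R->C->L->H->refl->F->L'->H->R'->G->plug->G
Char 5 ('B'): step: R->4, L=3; B->plug->H->R->A->L->E->refl->C->L'->D->R'->C->plug->C
Char 6 ('F'): step: R->5, L=3; F->plug->F->R->B->L->G->refl->D->L'->G->R'->D->plug->D
Char 7 ('B'): step: R->6, L=3; B->plug->H->R->C->L->H->refl->F->L'->H->R'->B->plug->H

Answer: HCCGCDH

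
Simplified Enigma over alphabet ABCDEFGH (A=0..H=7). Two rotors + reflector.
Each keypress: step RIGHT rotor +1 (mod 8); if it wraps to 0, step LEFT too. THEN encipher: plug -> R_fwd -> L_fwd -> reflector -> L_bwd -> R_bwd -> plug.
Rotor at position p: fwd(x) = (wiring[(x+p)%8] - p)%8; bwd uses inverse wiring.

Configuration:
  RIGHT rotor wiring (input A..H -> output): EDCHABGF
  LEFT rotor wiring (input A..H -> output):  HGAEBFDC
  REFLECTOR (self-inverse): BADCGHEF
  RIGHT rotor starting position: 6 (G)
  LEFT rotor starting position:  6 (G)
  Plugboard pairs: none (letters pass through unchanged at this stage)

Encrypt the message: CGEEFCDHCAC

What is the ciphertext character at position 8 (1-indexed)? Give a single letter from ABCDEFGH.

Char 1 ('C'): step: R->7, L=6; C->plug->C->R->E->L->C->refl->D->L'->G->R'->A->plug->A
Char 2 ('G'): step: R->0, L->7 (L advanced); G->plug->G->R->G->L->G->refl->E->L'->H->R'->D->plug->D
Char 3 ('E'): step: R->1, L=7; E->plug->E->R->A->L->D->refl->C->L'->F->R'->F->plug->F
Char 4 ('E'): step: R->2, L=7; E->plug->E->R->E->L->F->refl->H->L'->C->R'->G->plug->G
Char 5 ('F'): step: R->3, L=7; F->plug->F->R->B->L->A->refl->B->L'->D->R'->D->plug->D
Char 6 ('C'): step: R->4, L=7; C->plug->C->R->C->L->H->refl->F->L'->E->R'->A->plug->A
Char 7 ('D'): step: R->5, L=7; D->plug->D->R->H->L->E->refl->G->L'->G->R'->E->plug->E
Char 8 ('H'): step: R->6, L=7; H->plug->H->R->D->L->B->refl->A->L'->B->R'->F->plug->F

F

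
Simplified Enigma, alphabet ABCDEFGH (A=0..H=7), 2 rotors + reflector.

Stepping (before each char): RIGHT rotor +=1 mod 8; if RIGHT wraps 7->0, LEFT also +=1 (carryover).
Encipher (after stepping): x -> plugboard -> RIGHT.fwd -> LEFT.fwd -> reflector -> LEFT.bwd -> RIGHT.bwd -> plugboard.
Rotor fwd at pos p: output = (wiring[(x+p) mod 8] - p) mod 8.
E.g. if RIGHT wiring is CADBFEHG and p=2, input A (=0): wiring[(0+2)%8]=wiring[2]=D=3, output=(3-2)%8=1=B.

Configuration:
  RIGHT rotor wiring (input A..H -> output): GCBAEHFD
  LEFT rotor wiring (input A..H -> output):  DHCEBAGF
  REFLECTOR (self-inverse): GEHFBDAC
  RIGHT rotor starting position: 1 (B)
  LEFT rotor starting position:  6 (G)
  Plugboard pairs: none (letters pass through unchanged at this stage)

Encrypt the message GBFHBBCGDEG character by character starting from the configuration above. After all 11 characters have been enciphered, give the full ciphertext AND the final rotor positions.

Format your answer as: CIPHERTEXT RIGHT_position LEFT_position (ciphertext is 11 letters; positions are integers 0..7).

Char 1 ('G'): step: R->2, L=6; G->plug->G->R->E->L->E->refl->B->L'->D->R'->E->plug->E
Char 2 ('B'): step: R->3, L=6; B->plug->B->R->B->L->H->refl->C->L'->H->R'->G->plug->G
Char 3 ('F'): step: R->4, L=6; F->plug->F->R->G->L->D->refl->F->L'->C->R'->E->plug->E
Char 4 ('H'): step: R->5, L=6; H->plug->H->R->H->L->C->refl->H->L'->B->R'->D->plug->D
Char 5 ('B'): step: R->6, L=6; B->plug->B->R->F->L->G->refl->A->L'->A->R'->C->plug->C
Char 6 ('B'): step: R->7, L=6; B->plug->B->R->H->L->C->refl->H->L'->B->R'->E->plug->E
Char 7 ('C'): step: R->0, L->7 (L advanced); C->plug->C->R->B->L->E->refl->B->L'->G->R'->A->plug->A
Char 8 ('G'): step: R->1, L=7; G->plug->G->R->C->L->A->refl->G->L'->A->R'->B->plug->B
Char 9 ('D'): step: R->2, L=7; D->plug->D->R->F->L->C->refl->H->L'->H->R'->A->plug->A
Char 10 ('E'): step: R->3, L=7; E->plug->E->R->A->L->G->refl->A->L'->C->R'->D->plug->D
Char 11 ('G'): step: R->4, L=7; G->plug->G->R->F->L->C->refl->H->L'->H->R'->D->plug->D
Final: ciphertext=EGEDCEABADD, RIGHT=4, LEFT=7

Answer: EGEDCEABADD 4 7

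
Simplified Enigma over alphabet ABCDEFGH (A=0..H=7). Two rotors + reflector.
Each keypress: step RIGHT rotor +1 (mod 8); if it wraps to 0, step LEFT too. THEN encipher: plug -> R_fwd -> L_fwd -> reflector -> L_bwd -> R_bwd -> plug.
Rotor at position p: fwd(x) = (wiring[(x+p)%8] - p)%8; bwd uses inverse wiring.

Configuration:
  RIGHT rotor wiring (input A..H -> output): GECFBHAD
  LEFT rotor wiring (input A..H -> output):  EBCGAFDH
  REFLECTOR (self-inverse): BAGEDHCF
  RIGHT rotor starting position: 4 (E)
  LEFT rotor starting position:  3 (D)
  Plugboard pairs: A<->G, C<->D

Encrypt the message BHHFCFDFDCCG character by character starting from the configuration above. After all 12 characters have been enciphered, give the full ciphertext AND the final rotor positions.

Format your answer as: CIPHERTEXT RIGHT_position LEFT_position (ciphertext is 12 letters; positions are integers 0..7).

Answer: FFBGGAABEFAA 0 5

Derivation:
Char 1 ('B'): step: R->5, L=3; B->plug->B->R->D->L->A->refl->B->L'->F->R'->F->plug->F
Char 2 ('H'): step: R->6, L=3; H->plug->H->R->B->L->F->refl->H->L'->H->R'->F->plug->F
Char 3 ('H'): step: R->7, L=3; H->plug->H->R->B->L->F->refl->H->L'->H->R'->B->plug->B
Char 4 ('F'): step: R->0, L->4 (L advanced); F->plug->F->R->H->L->C->refl->G->L'->G->R'->A->plug->G
Char 5 ('C'): step: R->1, L=4; C->plug->D->R->A->L->E->refl->D->L'->D->R'->A->plug->G
Char 6 ('F'): step: R->2, L=4; F->plug->F->R->B->L->B->refl->A->L'->E->R'->G->plug->A
Char 7 ('D'): step: R->3, L=4; D->plug->C->R->E->L->A->refl->B->L'->B->R'->G->plug->A
Char 8 ('F'): step: R->4, L=4; F->plug->F->R->A->L->E->refl->D->L'->D->R'->B->plug->B
Char 9 ('D'): step: R->5, L=4; D->plug->C->R->G->L->G->refl->C->L'->H->R'->E->plug->E
Char 10 ('C'): step: R->6, L=4; C->plug->D->R->G->L->G->refl->C->L'->H->R'->F->plug->F
Char 11 ('C'): step: R->7, L=4; C->plug->D->R->D->L->D->refl->E->L'->A->R'->G->plug->A
Char 12 ('G'): step: R->0, L->5 (L advanced); G->plug->A->R->G->L->B->refl->A->L'->A->R'->G->plug->A
Final: ciphertext=FFBGGAABEFAA, RIGHT=0, LEFT=5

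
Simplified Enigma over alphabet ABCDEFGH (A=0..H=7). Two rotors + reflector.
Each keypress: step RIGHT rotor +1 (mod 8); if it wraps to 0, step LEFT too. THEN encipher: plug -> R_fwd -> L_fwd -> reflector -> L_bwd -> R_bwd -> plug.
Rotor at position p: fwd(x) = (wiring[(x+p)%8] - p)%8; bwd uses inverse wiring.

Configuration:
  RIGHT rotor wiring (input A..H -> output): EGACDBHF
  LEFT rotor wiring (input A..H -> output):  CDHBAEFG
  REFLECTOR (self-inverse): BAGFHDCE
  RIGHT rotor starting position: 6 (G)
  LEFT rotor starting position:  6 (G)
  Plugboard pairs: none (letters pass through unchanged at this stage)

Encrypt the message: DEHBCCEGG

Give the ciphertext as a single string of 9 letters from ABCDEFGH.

Char 1 ('D'): step: R->7, L=6; D->plug->D->R->B->L->A->refl->B->L'->E->R'->F->plug->F
Char 2 ('E'): step: R->0, L->7 (L advanced); E->plug->E->R->D->L->A->refl->B->L'->F->R'->H->plug->H
Char 3 ('H'): step: R->1, L=7; H->plug->H->R->D->L->A->refl->B->L'->F->R'->A->plug->A
Char 4 ('B'): step: R->2, L=7; B->plug->B->R->A->L->H->refl->E->L'->C->R'->G->plug->G
Char 5 ('C'): step: R->3, L=7; C->plug->C->R->G->L->F->refl->D->L'->B->R'->F->plug->F
Char 6 ('C'): step: R->4, L=7; C->plug->C->R->D->L->A->refl->B->L'->F->R'->B->plug->B
Char 7 ('E'): step: R->5, L=7; E->plug->E->R->B->L->D->refl->F->L'->G->R'->H->plug->H
Char 8 ('G'): step: R->6, L=7; G->plug->G->R->F->L->B->refl->A->L'->D->R'->H->plug->H
Char 9 ('G'): step: R->7, L=7; G->plug->G->R->C->L->E->refl->H->L'->A->R'->H->plug->H

Answer: FHAGFBHHH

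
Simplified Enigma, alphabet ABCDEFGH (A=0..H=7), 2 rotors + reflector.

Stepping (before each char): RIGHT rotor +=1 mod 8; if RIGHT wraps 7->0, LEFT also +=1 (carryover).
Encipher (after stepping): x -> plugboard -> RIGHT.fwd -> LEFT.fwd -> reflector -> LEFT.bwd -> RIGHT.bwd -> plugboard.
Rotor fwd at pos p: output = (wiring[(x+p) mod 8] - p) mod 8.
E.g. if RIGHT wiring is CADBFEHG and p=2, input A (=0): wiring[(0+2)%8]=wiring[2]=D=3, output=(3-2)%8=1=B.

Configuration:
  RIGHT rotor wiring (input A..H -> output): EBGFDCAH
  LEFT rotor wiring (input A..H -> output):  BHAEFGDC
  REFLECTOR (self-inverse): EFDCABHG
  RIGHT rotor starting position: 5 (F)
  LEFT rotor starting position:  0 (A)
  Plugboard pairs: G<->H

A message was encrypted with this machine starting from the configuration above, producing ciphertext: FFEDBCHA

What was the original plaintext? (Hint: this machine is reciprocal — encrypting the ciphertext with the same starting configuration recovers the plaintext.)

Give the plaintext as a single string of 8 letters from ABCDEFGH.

Answer: CAGBGGFC

Derivation:
Char 1 ('F'): step: R->6, L=0; F->plug->F->R->H->L->C->refl->D->L'->G->R'->C->plug->C
Char 2 ('F'): step: R->7, L=0; F->plug->F->R->E->L->F->refl->B->L'->A->R'->A->plug->A
Char 3 ('E'): step: R->0, L->1 (L advanced); E->plug->E->R->D->L->E->refl->A->L'->H->R'->H->plug->G
Char 4 ('D'): step: R->1, L=1; D->plug->D->R->C->L->D->refl->C->L'->F->R'->B->plug->B
Char 5 ('B'): step: R->2, L=1; B->plug->B->R->D->L->E->refl->A->L'->H->R'->H->plug->G
Char 6 ('C'): step: R->3, L=1; C->plug->C->R->H->L->A->refl->E->L'->D->R'->H->plug->G
Char 7 ('H'): step: R->4, L=1; H->plug->G->R->C->L->D->refl->C->L'->F->R'->F->plug->F
Char 8 ('A'): step: R->5, L=1; A->plug->A->R->F->L->C->refl->D->L'->C->R'->C->plug->C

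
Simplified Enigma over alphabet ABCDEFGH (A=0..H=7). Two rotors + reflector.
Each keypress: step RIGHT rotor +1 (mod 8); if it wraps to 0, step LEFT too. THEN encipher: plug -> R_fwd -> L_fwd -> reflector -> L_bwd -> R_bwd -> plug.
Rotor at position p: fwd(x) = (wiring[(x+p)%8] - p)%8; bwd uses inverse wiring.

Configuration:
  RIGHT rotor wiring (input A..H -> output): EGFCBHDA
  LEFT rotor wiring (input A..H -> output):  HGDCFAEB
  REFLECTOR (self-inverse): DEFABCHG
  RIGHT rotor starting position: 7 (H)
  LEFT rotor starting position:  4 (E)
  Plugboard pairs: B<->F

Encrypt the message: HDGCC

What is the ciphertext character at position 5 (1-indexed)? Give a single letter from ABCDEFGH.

Char 1 ('H'): step: R->0, L->5 (L advanced); H->plug->H->R->A->L->D->refl->A->L'->H->R'->F->plug->B
Char 2 ('D'): step: R->1, L=5; D->plug->D->R->A->L->D->refl->A->L'->H->R'->G->plug->G
Char 3 ('G'): step: R->2, L=5; G->plug->G->R->C->L->E->refl->B->L'->E->R'->H->plug->H
Char 4 ('C'): step: R->3, L=5; C->plug->C->R->E->L->B->refl->E->L'->C->R'->H->plug->H
Char 5 ('C'): step: R->4, L=5; C->plug->C->R->H->L->A->refl->D->L'->A->R'->E->plug->E

E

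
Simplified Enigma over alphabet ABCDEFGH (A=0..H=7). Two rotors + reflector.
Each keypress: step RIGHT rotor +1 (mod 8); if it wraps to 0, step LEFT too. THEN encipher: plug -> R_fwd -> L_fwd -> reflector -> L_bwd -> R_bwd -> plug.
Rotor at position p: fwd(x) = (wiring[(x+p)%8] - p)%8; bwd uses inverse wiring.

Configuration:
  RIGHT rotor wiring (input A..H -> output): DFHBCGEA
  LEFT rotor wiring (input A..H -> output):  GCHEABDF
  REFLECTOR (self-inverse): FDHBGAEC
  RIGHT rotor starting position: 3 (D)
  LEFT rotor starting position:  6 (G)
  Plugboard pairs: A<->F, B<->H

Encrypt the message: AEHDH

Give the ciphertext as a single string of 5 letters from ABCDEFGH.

Answer: FABEE

Derivation:
Char 1 ('A'): step: R->4, L=6; A->plug->F->R->B->L->H->refl->C->L'->G->R'->A->plug->F
Char 2 ('E'): step: R->5, L=6; E->plug->E->R->A->L->F->refl->A->L'->C->R'->F->plug->A
Char 3 ('H'): step: R->6, L=6; H->plug->B->R->C->L->A->refl->F->L'->A->R'->H->plug->B
Char 4 ('D'): step: R->7, L=6; D->plug->D->R->A->L->F->refl->A->L'->C->R'->E->plug->E
Char 5 ('H'): step: R->0, L->7 (L advanced); H->plug->B->R->F->L->B->refl->D->L'->C->R'->E->plug->E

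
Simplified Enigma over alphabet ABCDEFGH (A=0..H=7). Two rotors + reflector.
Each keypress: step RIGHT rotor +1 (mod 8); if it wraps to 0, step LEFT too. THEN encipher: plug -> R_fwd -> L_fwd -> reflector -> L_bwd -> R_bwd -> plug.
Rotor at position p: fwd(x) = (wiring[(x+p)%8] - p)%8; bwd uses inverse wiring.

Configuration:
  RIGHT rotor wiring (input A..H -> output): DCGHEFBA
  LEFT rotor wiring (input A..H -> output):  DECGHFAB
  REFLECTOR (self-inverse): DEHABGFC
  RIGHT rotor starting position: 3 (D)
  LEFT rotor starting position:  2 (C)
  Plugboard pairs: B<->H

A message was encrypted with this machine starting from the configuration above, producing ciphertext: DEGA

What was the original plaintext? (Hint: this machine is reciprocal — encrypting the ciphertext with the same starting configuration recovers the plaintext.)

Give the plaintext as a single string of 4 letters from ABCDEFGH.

Char 1 ('D'): step: R->4, L=2; D->plug->D->R->E->L->G->refl->F->L'->C->R'->G->plug->G
Char 2 ('E'): step: R->5, L=2; E->plug->E->R->F->L->H->refl->C->L'->H->R'->H->plug->B
Char 3 ('G'): step: R->6, L=2; G->plug->G->R->G->L->B->refl->E->L'->B->R'->F->plug->F
Char 4 ('A'): step: R->7, L=2; A->plug->A->R->B->L->E->refl->B->L'->G->R'->G->plug->G

Answer: GBFG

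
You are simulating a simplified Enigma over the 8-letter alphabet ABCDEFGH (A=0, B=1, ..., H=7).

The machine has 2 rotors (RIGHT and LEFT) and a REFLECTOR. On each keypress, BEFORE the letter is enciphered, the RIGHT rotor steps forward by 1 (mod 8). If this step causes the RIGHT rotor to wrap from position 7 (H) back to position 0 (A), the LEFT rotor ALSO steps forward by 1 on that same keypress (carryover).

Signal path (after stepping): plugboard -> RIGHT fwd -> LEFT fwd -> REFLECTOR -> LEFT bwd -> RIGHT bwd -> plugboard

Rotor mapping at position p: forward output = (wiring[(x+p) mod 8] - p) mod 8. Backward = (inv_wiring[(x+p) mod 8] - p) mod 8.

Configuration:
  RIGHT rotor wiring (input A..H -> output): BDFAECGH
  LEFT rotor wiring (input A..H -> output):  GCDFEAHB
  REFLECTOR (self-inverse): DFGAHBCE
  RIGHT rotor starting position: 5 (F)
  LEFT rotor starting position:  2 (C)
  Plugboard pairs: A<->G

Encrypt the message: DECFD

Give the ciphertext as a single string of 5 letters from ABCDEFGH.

Char 1 ('D'): step: R->6, L=2; D->plug->D->R->F->L->H->refl->E->L'->G->R'->G->plug->A
Char 2 ('E'): step: R->7, L=2; E->plug->E->R->B->L->D->refl->A->L'->H->R'->H->plug->H
Char 3 ('C'): step: R->0, L->3 (L advanced); C->plug->C->R->F->L->D->refl->A->L'->H->R'->H->plug->H
Char 4 ('F'): step: R->1, L=3; F->plug->F->R->F->L->D->refl->A->L'->H->R'->C->plug->C
Char 5 ('D'): step: R->2, L=3; D->plug->D->R->A->L->C->refl->G->L'->E->R'->E->plug->E

Answer: AHHCE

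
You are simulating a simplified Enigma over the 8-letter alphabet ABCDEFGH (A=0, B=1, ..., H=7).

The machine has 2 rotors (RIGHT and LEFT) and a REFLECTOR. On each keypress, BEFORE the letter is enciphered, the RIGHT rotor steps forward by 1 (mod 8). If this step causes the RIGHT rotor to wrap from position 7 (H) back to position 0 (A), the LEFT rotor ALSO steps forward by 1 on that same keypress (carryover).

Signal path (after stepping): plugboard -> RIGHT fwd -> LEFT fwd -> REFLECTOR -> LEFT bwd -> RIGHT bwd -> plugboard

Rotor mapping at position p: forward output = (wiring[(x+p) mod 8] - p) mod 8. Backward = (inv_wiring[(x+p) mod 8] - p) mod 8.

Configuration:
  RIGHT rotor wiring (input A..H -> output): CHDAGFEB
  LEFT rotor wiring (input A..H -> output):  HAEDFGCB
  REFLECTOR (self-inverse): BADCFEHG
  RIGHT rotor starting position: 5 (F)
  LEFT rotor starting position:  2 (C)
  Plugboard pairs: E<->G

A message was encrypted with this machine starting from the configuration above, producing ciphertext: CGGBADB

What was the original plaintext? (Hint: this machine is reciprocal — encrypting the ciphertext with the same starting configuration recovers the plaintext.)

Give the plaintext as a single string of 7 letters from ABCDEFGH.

Answer: DDFHGCA

Derivation:
Char 1 ('C'): step: R->6, L=2; C->plug->C->R->E->L->A->refl->B->L'->B->R'->D->plug->D
Char 2 ('G'): step: R->7, L=2; G->plug->E->R->B->L->B->refl->A->L'->E->R'->D->plug->D
Char 3 ('G'): step: R->0, L->3 (L advanced); G->plug->E->R->G->L->F->refl->E->L'->F->R'->F->plug->F
Char 4 ('B'): step: R->1, L=3; B->plug->B->R->C->L->D->refl->C->L'->B->R'->H->plug->H
Char 5 ('A'): step: R->2, L=3; A->plug->A->R->B->L->C->refl->D->L'->C->R'->E->plug->G
Char 6 ('D'): step: R->3, L=3; D->plug->D->R->B->L->C->refl->D->L'->C->R'->C->plug->C
Char 7 ('B'): step: R->4, L=3; B->plug->B->R->B->L->C->refl->D->L'->C->R'->A->plug->A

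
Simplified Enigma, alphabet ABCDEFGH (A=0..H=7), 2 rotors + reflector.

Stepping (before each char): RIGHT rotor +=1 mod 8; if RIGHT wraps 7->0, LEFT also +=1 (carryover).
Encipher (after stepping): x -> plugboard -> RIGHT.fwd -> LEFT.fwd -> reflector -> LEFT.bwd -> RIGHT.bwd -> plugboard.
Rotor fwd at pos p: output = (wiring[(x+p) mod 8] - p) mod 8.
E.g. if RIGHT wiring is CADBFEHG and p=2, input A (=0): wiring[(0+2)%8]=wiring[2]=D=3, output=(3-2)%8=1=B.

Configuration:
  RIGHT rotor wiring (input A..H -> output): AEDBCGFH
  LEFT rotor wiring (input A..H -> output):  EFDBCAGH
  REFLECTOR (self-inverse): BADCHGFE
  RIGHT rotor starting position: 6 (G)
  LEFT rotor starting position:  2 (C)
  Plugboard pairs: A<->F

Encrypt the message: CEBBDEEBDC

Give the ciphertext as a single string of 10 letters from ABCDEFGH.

Char 1 ('C'): step: R->7, L=2; C->plug->C->R->F->L->F->refl->G->L'->D->R'->F->plug->A
Char 2 ('E'): step: R->0, L->3 (L advanced); E->plug->E->R->C->L->F->refl->G->L'->A->R'->A->plug->F
Char 3 ('B'): step: R->1, L=3; B->plug->B->R->C->L->F->refl->G->L'->A->R'->C->plug->C
Char 4 ('B'): step: R->2, L=3; B->plug->B->R->H->L->A->refl->B->L'->F->R'->F->plug->A
Char 5 ('D'): step: R->3, L=3; D->plug->D->R->C->L->F->refl->G->L'->A->R'->H->plug->H
Char 6 ('E'): step: R->4, L=3; E->plug->E->R->E->L->E->refl->H->L'->B->R'->C->plug->C
Char 7 ('E'): step: R->5, L=3; E->plug->E->R->H->L->A->refl->B->L'->F->R'->H->plug->H
Char 8 ('B'): step: R->6, L=3; B->plug->B->R->B->L->H->refl->E->L'->E->R'->G->plug->G
Char 9 ('D'): step: R->7, L=3; D->plug->D->R->E->L->E->refl->H->L'->B->R'->B->plug->B
Char 10 ('C'): step: R->0, L->4 (L advanced); C->plug->C->R->D->L->D->refl->C->L'->C->R'->E->plug->E

Answer: AFCAHCHGBE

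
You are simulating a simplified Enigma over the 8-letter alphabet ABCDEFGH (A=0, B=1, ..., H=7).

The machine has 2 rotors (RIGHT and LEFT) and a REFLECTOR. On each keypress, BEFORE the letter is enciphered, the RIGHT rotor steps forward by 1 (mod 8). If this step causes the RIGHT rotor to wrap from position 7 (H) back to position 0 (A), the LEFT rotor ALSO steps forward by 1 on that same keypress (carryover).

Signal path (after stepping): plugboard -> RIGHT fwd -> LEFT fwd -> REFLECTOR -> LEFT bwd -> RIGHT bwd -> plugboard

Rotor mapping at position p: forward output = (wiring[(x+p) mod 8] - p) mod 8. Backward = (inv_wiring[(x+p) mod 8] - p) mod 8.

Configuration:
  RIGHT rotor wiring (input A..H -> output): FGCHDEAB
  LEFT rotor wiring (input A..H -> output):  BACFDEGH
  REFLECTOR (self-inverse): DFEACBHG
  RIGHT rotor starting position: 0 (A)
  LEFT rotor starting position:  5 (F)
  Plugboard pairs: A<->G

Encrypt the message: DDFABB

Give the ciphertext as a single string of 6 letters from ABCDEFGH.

Answer: EAACAG

Derivation:
Char 1 ('D'): step: R->1, L=5; D->plug->D->R->C->L->C->refl->E->L'->D->R'->E->plug->E
Char 2 ('D'): step: R->2, L=5; D->plug->D->R->C->L->C->refl->E->L'->D->R'->G->plug->A
Char 3 ('F'): step: R->3, L=5; F->plug->F->R->C->L->C->refl->E->L'->D->R'->G->plug->A
Char 4 ('A'): step: R->4, L=5; A->plug->G->R->G->L->A->refl->D->L'->E->R'->C->plug->C
Char 5 ('B'): step: R->5, L=5; B->plug->B->R->D->L->E->refl->C->L'->C->R'->G->plug->A
Char 6 ('B'): step: R->6, L=5; B->plug->B->R->D->L->E->refl->C->L'->C->R'->A->plug->G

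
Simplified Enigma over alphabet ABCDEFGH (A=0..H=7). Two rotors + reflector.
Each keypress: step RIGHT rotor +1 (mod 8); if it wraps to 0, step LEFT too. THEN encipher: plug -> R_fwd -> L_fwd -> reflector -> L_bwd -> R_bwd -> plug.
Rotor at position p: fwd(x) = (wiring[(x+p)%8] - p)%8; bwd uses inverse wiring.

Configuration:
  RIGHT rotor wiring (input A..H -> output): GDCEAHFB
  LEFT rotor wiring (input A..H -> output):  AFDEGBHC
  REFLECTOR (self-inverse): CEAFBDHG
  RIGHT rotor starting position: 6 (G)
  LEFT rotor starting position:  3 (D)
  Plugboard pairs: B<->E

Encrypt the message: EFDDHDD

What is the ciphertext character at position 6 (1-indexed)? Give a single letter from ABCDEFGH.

Char 1 ('E'): step: R->7, L=3; E->plug->B->R->H->L->A->refl->C->L'->G->R'->H->plug->H
Char 2 ('F'): step: R->0, L->4 (L advanced); F->plug->F->R->H->L->A->refl->C->L'->A->R'->E->plug->B
Char 3 ('D'): step: R->1, L=4; D->plug->D->R->H->L->A->refl->C->L'->A->R'->G->plug->G
Char 4 ('D'): step: R->2, L=4; D->plug->D->R->F->L->B->refl->E->L'->E->R'->G->plug->G
Char 5 ('H'): step: R->3, L=4; H->plug->H->R->H->L->A->refl->C->L'->A->R'->G->plug->G
Char 6 ('D'): step: R->4, L=4; D->plug->D->R->F->L->B->refl->E->L'->E->R'->A->plug->A

A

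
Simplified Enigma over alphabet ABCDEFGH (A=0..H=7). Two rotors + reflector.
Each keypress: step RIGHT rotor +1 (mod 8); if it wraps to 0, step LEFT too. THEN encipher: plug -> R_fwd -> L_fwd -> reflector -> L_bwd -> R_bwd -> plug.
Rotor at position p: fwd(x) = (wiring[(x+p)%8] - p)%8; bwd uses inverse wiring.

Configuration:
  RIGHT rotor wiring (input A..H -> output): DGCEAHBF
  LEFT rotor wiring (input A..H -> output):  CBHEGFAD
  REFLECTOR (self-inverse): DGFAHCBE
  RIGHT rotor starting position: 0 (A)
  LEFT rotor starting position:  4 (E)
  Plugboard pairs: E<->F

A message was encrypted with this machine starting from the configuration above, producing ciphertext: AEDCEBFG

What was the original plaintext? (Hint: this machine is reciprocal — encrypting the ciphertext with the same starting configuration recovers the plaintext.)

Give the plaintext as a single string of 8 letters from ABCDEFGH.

Answer: EBHHCEGF

Derivation:
Char 1 ('A'): step: R->1, L=4; A->plug->A->R->F->L->F->refl->C->L'->A->R'->F->plug->E
Char 2 ('E'): step: R->2, L=4; E->plug->F->R->D->L->H->refl->E->L'->C->R'->B->plug->B
Char 3 ('D'): step: R->3, L=4; D->plug->D->R->G->L->D->refl->A->L'->H->R'->H->plug->H
Char 4 ('C'): step: R->4, L=4; C->plug->C->R->F->L->F->refl->C->L'->A->R'->H->plug->H
Char 5 ('E'): step: R->5, L=4; E->plug->F->R->F->L->F->refl->C->L'->A->R'->C->plug->C
Char 6 ('B'): step: R->6, L=4; B->plug->B->R->H->L->A->refl->D->L'->G->R'->F->plug->E
Char 7 ('F'): step: R->7, L=4; F->plug->E->R->F->L->F->refl->C->L'->A->R'->G->plug->G
Char 8 ('G'): step: R->0, L->5 (L advanced); G->plug->G->R->B->L->D->refl->A->L'->A->R'->E->plug->F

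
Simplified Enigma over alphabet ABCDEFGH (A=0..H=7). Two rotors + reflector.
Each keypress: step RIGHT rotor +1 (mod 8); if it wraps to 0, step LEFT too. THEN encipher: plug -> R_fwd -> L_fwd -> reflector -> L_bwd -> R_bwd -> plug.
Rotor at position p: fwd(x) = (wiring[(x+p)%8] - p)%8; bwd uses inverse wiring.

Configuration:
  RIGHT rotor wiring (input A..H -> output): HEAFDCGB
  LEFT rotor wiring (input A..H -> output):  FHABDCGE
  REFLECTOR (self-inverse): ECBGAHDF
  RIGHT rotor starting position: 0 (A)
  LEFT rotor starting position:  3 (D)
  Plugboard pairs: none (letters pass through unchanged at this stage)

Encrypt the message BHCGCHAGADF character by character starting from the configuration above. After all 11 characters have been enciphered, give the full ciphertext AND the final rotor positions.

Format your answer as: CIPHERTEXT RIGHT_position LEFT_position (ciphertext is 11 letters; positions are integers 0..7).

Char 1 ('B'): step: R->1, L=3; B->plug->B->R->H->L->F->refl->H->L'->C->R'->D->plug->D
Char 2 ('H'): step: R->2, L=3; H->plug->H->R->C->L->H->refl->F->L'->H->R'->F->plug->F
Char 3 ('C'): step: R->3, L=3; C->plug->C->R->H->L->F->refl->H->L'->C->R'->A->plug->A
Char 4 ('G'): step: R->4, L=3; G->plug->G->R->E->L->B->refl->C->L'->F->R'->D->plug->D
Char 5 ('C'): step: R->5, L=3; C->plug->C->R->E->L->B->refl->C->L'->F->R'->A->plug->A
Char 6 ('H'): step: R->6, L=3; H->plug->H->R->E->L->B->refl->C->L'->F->R'->G->plug->G
Char 7 ('A'): step: R->7, L=3; A->plug->A->R->C->L->H->refl->F->L'->H->R'->H->plug->H
Char 8 ('G'): step: R->0, L->4 (L advanced); G->plug->G->R->G->L->E->refl->A->L'->D->R'->E->plug->E
Char 9 ('A'): step: R->1, L=4; A->plug->A->R->D->L->A->refl->E->L'->G->R'->H->plug->H
Char 10 ('D'): step: R->2, L=4; D->plug->D->R->A->L->H->refl->F->L'->H->R'->F->plug->F
Char 11 ('F'): step: R->3, L=4; F->plug->F->R->E->L->B->refl->C->L'->C->R'->A->plug->A
Final: ciphertext=DFADAGHEHFA, RIGHT=3, LEFT=4

Answer: DFADAGHEHFA 3 4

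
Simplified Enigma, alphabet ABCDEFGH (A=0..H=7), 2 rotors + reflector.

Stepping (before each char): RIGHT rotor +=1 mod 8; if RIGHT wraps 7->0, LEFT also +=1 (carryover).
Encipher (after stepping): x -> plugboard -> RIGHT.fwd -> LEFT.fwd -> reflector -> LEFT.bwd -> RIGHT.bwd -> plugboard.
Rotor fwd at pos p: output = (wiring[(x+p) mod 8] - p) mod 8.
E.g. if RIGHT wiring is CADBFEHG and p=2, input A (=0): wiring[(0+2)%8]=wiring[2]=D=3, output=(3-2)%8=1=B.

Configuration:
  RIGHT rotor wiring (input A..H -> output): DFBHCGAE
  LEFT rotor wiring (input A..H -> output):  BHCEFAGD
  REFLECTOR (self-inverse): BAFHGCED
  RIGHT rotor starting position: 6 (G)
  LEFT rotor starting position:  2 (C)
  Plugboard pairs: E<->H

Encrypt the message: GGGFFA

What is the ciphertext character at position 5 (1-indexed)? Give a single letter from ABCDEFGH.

Char 1 ('G'): step: R->7, L=2; G->plug->G->R->H->L->F->refl->C->L'->B->R'->H->plug->E
Char 2 ('G'): step: R->0, L->3 (L advanced); G->plug->G->R->A->L->B->refl->A->L'->E->R'->H->plug->E
Char 3 ('G'): step: R->1, L=3; G->plug->G->R->D->L->D->refl->H->L'->H->R'->F->plug->F
Char 4 ('F'): step: R->2, L=3; F->plug->F->R->C->L->F->refl->C->L'->B->R'->G->plug->G
Char 5 ('F'): step: R->3, L=3; F->plug->F->R->A->L->B->refl->A->L'->E->R'->A->plug->A

A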